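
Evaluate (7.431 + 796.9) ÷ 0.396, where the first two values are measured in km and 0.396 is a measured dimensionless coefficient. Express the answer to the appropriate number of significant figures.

2.03 × 10³ km

7.431 km + 796.9 km = 804.331 km; the sum is limited to 1 decimal place (4 s.f.).
Carrying full precision, 804.331 ÷ 0.396 = 2031.13888889… km; 0.396 has 3 s.f., so the result keeps min(4, 3) = 3 s.f.
Rounded to 3 significant figures: 2.03 × 10³ km.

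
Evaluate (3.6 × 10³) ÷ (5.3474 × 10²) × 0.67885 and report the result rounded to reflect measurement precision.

4.6

(3.6 × 10³) ÷ (5.3474 × 10²) × 0.67885 = 4.57018364065…
Multiplication/division keeps the fewest significant figures: 3.6 × 10³ → 2 s.f., 5.3474 × 10² → 5 s.f., 0.67885 → 5 s.f.; limit is 2.
Rounded to 2 significant figures: 4.6.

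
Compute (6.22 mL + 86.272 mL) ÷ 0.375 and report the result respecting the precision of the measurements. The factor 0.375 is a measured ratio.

247 mL

6.22 mL + 86.272 mL = 92.492 mL; the sum is limited to 2 decimal places (4 s.f.).
Carrying full precision, 92.492 ÷ 0.375 = 246.645333333… mL; 0.375 has 3 s.f., so the result keeps min(4, 3) = 3 s.f.
Rounded to 3 significant figures: 247 mL.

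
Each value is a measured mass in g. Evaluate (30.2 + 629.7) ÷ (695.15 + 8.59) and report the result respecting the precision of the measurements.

9.377 × 10^-1

30.2 + 629.7 = 659.9, limited to 1 d.p. → 4 s.f.; 695.15 + 8.59 = 703.74, limited to 2 d.p. → 5 s.f.
Carrying full precision, 659.9 ÷ 703.74 = 0.93770426578…; keep min(4, 5) = 4 s.f.
Rounded to 4 significant figures: 9.377 × 10^-1.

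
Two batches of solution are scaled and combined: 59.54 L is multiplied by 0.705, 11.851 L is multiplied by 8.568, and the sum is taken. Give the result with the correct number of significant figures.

143.5 L

59.54 × 0.705 = 41.9757 → 42.0 L (3 s.f., last digit at the 10^-1 place).
11.851 × 8.568 = 101.539368 → 101.5 L (4 s.f., last digit at the 10^-1 place).
Sum: 143.515068 L; keep the coarser place, 10^-1.
Result: 143.5 L.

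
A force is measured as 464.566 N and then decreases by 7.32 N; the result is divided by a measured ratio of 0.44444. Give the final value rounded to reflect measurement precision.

1028.8 N

464.566 N − 7.32 N = 457.246 N; the difference is limited to 2 decimal places (5 s.f.).
Carrying full precision, 457.246 ÷ 0.44444 = 1028.81378814… N; 0.44444 has 5 s.f., so the result keeps min(5, 5) = 5 s.f.
Rounded to 5 significant figures: 1028.8 N.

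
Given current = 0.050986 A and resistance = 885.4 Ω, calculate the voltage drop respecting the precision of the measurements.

voltage drop = 0.050986 A × 885.4 Ω = 45.1430044 V.
0.050986 has 5 significant figures; 885.4 has 4.
Division/multiplication keeps the fewest: 4 significant figures.
Rounded: 45.14 V.

45.14 V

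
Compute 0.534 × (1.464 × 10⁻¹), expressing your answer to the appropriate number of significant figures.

0.0782

0.534 × (1.464 × 10⁻¹) = 0.0781776
Multiplication/division keeps the fewest significant figures: 0.534 → 3 s.f., 1.464 × 10⁻¹ → 4 s.f.; limit is 3.
Rounded to 3 significant figures: 0.0782.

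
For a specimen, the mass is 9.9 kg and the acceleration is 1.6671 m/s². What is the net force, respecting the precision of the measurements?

17 N

net force = 9.9 kg × 1.6671 m/s² = 16.50429 N.
9.9 has 2 significant figures; 1.6671 has 5.
Division/multiplication keeps the fewest: 2 significant figures.
Rounded: 17 N.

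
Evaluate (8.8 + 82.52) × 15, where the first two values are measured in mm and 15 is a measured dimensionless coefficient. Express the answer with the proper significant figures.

8.8 mm + 82.52 mm = 91.32 mm; the sum is limited to 1 decimal place (3 s.f.).
Carrying full precision, 91.32 × 15 = 1369.8 mm; 15 has 2 s.f., so the result keeps min(3, 2) = 2 s.f.
Rounded to 2 significant figures: 1.4 × 10³ mm.

1.4 × 10³ mm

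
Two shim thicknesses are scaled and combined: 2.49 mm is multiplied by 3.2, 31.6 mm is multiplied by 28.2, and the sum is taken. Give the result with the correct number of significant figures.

899 mm

2.49 × 3.2 = 7.968 → 8.0 mm (2 s.f., last digit at the 10^-1 place).
31.6 × 28.2 = 891.12 → 891 mm (3 s.f., last digit at the 10^0 place).
Sum: 899.088 mm; keep the coarser place, 10^0.
Result: 899 mm.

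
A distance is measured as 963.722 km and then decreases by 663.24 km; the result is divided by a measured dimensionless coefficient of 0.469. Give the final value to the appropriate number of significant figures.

963.722 km − 663.24 km = 300.482 km; the difference is limited to 2 decimal places (5 s.f.).
Carrying full precision, 300.482 ÷ 0.469 = 640.686567164… km; 0.469 has 3 s.f., so the result keeps min(5, 3) = 3 s.f.
Rounded to 3 significant figures: 641 km.

641 km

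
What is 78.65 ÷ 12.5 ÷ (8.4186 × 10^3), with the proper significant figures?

7.47 × 10^-4

78.65 ÷ 12.5 ÷ (8.4186 × 10^3) = 0.000747392678118…
Multiplication/division keeps the fewest significant figures: 78.65 → 4 s.f., 12.5 → 3 s.f., 8.4186 × 10^3 → 5 s.f.; limit is 3.
Rounded to 3 significant figures: 7.47 × 10^-4.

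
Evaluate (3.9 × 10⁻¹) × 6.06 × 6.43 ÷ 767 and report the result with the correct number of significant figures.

(3.9 × 10⁻¹) × 6.06 × 6.43 ÷ 767 = 0.0198131186441…
Multiplication/division keeps the fewest significant figures: 3.9 × 10⁻¹ → 2 s.f., 6.06 → 3 s.f., 6.43 → 3 s.f., 767 → 3 s.f.; limit is 2.
Rounded to 2 significant figures: 0.020.

0.020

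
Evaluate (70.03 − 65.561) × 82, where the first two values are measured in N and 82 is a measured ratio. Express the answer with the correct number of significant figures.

3.7 × 10^2 N

70.03 N − 65.561 N = 4.469 N; the difference is limited to 2 decimal places (3 s.f.).
Carrying full precision, 4.469 × 82 = 366.458 N; 82 has 2 s.f., so the result keeps min(3, 2) = 2 s.f.
Rounded to 2 significant figures: 3.7 × 10^2 N.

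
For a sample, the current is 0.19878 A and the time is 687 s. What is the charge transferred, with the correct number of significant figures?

137 C

charge transferred = 0.19878 A × 687 s = 136.56186 C.
0.19878 has 5 significant figures; 687 has 3.
Division/multiplication keeps the fewest: 3 significant figures.
Rounded: 137 C.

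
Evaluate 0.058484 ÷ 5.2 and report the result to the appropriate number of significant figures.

0.011

0.058484 ÷ 5.2 = 0.0112469230769…
Multiplication/division keeps the fewest significant figures: 0.058484 → 5 s.f., 5.2 → 2 s.f.; limit is 2.
Rounded to 2 significant figures: 0.011.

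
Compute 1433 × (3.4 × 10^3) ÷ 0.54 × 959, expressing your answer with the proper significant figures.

1433 × (3.4 × 10^3) ÷ 0.54 × 959 = 8.6526662963 × 10^9…
Multiplication/division keeps the fewest significant figures: 1433 → 4 s.f., 3.4 × 10^3 → 2 s.f., 0.54 → 2 s.f., 959 → 3 s.f.; limit is 2.
Rounded to 2 significant figures: 8.7 × 10^9.

8.7 × 10^9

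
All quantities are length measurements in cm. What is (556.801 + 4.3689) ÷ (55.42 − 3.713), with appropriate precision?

10.85

556.801 + 4.3689 = 561.1699, limited to 3 d.p. → 6 s.f.; 55.42 − 3.713 = 51.707, limited to 2 d.p. → 4 s.f.
Carrying full precision, 561.1699 ÷ 51.707 = 10.8528806545…; keep min(6, 4) = 4 s.f.
Rounded to 4 significant figures: 10.85.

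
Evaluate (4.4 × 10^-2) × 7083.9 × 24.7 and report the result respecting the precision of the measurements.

(4.4 × 10^-2) × 7083.9 × 24.7 = 7698.78252
Multiplication/division keeps the fewest significant figures: 4.4 × 10^-2 → 2 s.f., 7083.9 → 5 s.f., 24.7 → 3 s.f.; limit is 2.
Rounded to 2 significant figures: 7.7 × 10^3.

7.7 × 10^3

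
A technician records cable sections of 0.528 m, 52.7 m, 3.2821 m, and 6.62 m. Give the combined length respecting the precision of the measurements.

0.528 m + 52.7 m + 3.2821 m + 6.62 m = 63.1301 m.
Addition/subtraction keeps the fewest decimal places: 0.528 → 3 decimal places, 52.7 → 1 decimal place, 3.2821 → 4 decimal places, 6.62 → 2 decimal places; limit is 1.
Rounded to 1 decimal place: 63.1 m.

63.1 m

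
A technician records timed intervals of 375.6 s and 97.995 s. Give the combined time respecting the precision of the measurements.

473.6 s

375.6 s + 97.995 s = 473.595 s.
Addition/subtraction keeps the fewest decimal places: 375.6 → 1 decimal place, 97.995 → 3 decimal places; limit is 1.
Rounded to 1 decimal place: 473.6 s.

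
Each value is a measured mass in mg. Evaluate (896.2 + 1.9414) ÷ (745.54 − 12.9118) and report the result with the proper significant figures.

1.226

896.2 + 1.9414 = 898.1414, limited to 1 d.p. → 4 s.f.; 745.54 − 12.9118 = 732.6282, limited to 2 d.p. → 5 s.f.
Carrying full precision, 898.1414 ÷ 732.6282 = 1.22591704769…; keep min(4, 5) = 4 s.f.
Rounded to 4 significant figures: 1.226.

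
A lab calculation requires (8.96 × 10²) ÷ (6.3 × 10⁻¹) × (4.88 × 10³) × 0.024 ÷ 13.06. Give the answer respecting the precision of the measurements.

1.3 × 10⁴

(8.96 × 10²) ÷ (6.3 × 10⁻¹) × (4.88 × 10³) × 0.024 ÷ 13.06 = 12754.2623788…
Multiplication/division keeps the fewest significant figures: 8.96 × 10² → 3 s.f., 6.3 × 10⁻¹ → 2 s.f., 4.88 × 10³ → 3 s.f., 0.024 → 2 s.f., 13.06 → 4 s.f.; limit is 2.
Rounded to 2 significant figures: 1.3 × 10⁴.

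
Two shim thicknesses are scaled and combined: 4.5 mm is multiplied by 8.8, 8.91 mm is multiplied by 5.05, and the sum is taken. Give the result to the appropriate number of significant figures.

4.5 × 8.8 = 39.6 → 40. mm (2 s.f., last digit at the 10^0 place).
8.91 × 5.05 = 44.9955 → 45.0 mm (3 s.f., last digit at the 10^-1 place).
Sum: 84.5955 mm; keep the coarser place, 10^0.
Result: 85 mm.

85 mm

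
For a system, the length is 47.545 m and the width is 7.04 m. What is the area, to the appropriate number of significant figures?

335 m²

area = 47.545 m × 7.04 m = 334.7168 m².
47.545 has 5 significant figures; 7.04 has 3.
Division/multiplication keeps the fewest: 3 significant figures.
Rounded: 335 m².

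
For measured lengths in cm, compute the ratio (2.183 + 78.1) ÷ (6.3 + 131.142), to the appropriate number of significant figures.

2.183 + 78.1 = 80.283, limited to 1 d.p. → 3 s.f.; 6.3 + 131.142 = 137.442, limited to 1 d.p. → 4 s.f.
Carrying full precision, 80.283 ÷ 137.442 = 0.584122757236…; keep min(3, 4) = 3 s.f.
Rounded to 3 significant figures: 0.584.

0.584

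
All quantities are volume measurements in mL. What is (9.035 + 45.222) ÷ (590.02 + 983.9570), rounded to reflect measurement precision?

0.034471

9.035 + 45.222 = 54.257, limited to 3 d.p. → 5 s.f.; 590.02 + 983.9570 = 1573.9770, limited to 2 d.p. → 6 s.f.
Carrying full precision, 54.257 ÷ 1573.9770 = 0.0344712788052…; keep min(5, 6) = 5 s.f.
Rounded to 5 significant figures: 0.034471.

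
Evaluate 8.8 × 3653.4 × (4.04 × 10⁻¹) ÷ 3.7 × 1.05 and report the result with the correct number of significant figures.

3.7 × 10³

8.8 × 3653.4 × (4.04 × 10⁻¹) ÷ 3.7 × 1.05 = 3685.94488216…
Multiplication/division keeps the fewest significant figures: 8.8 → 2 s.f., 3653.4 → 5 s.f., 4.04 × 10⁻¹ → 3 s.f., 3.7 → 2 s.f., 1.05 → 3 s.f.; limit is 2.
Rounded to 2 significant figures: 3.7 × 10³.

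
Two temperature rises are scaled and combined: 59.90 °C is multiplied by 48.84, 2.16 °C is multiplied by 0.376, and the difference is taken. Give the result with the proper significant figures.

2925 °C

59.90 × 48.84 = 2925.516 → 2926 °C (4 s.f., last digit at the 10^0 place).
2.16 × 0.376 = 0.81216 → 0.812 °C (3 s.f., last digit at the 10^-3 place).
Difference: 2924.70384 °C; keep the coarser place, 10^0.
Result: 2925 °C.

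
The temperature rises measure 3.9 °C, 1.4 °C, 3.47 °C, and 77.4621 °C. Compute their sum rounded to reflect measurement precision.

3.9 °C + 1.4 °C + 3.47 °C + 77.4621 °C = 86.2321 °C.
Addition/subtraction keeps the fewest decimal places: 3.9 → 1 decimal place, 1.4 → 1 decimal place, 3.47 → 2 decimal places, 77.4621 → 4 decimal places; limit is 1.
Rounded to 1 decimal place: 86.2 °C.

86.2 °C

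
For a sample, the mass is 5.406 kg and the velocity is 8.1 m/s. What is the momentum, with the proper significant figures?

momentum = 5.406 kg × 8.1 m/s = 43.7886 kg·m/s.
5.406 has 4 significant figures; 8.1 has 2.
Division/multiplication keeps the fewest: 2 significant figures.
Rounded: 44 kg·m/s.

44 kg·m/s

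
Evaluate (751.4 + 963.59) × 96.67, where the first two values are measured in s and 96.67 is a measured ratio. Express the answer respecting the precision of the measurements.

1.658 × 10^5 s

751.4 s + 963.59 s = 1714.99 s; the sum is limited to 1 decimal place (5 s.f.).
Carrying full precision, 1714.99 × 96.67 = 165788.0833 s; 96.67 has 4 s.f., so the result keeps min(5, 4) = 4 s.f.
Rounded to 4 significant figures: 1.658 × 10^5 s.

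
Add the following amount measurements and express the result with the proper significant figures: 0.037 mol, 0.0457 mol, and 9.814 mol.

0.037 mol + 0.0457 mol + 9.814 mol = 9.8967 mol.
Addition/subtraction keeps the fewest decimal places: 0.037 → 3 decimal places, 0.0457 → 4 decimal places, 9.814 → 3 decimal places; limit is 3.
Rounded to 3 decimal places: 9.897 mol.

9.897 mol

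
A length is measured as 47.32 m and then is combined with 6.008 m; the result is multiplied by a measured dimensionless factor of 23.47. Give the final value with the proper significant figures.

47.32 m + 6.008 m = 53.328 m; the sum is limited to 2 decimal places (4 s.f.).
Carrying full precision, 53.328 × 23.47 = 1251.60816 m; 23.47 has 4 s.f., so the result keeps min(4, 4) = 4 s.f.
Rounded to 4 significant figures: 1.252 × 10^3 m.

1.252 × 10^3 m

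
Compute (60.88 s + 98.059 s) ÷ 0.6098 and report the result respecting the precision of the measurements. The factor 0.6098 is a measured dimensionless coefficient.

260.6 s

60.88 s + 98.059 s = 158.939 s; the sum is limited to 2 decimal places (5 s.f.).
Carrying full precision, 158.939 ÷ 0.6098 = 260.641193834… s; 0.6098 has 4 s.f., so the result keeps min(5, 4) = 4 s.f.
Rounded to 4 significant figures: 260.6 s.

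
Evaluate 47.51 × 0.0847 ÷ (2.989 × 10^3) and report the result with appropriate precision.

0.00135

47.51 × 0.0847 ÷ (2.989 × 10^3) = 0.00134630210773…
Multiplication/division keeps the fewest significant figures: 47.51 → 4 s.f., 0.0847 → 3 s.f., 2.989 × 10^3 → 4 s.f.; limit is 3.
Rounded to 3 significant figures: 0.00135.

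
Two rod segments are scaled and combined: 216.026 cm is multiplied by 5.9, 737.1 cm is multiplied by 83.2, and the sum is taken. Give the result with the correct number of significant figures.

216.026 × 5.9 = 1274.5534 → 1.3 × 10^3 cm (2 s.f., last digit at the 10^2 place).
737.1 × 83.2 = 61326.72 → 6.13 × 10^4 cm (3 s.f., last digit at the 10^2 place).
Sum: 62601.2734 cm; keep the coarser place, 10^2.
Result: 6.26 × 10^4 cm.

6.26 × 10^4 cm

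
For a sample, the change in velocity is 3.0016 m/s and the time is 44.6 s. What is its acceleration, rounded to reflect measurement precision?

0.0673 m/s²

acceleration = 3.0016 m/s ÷ 44.6 s = 0.0673004484305… m/s².
3.0016 has 5 significant figures; 44.6 has 3.
Division/multiplication keeps the fewest: 3 significant figures.
Rounded: 0.0673 m/s².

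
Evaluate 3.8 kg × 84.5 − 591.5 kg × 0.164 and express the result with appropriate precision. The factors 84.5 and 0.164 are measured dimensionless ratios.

3.8 × 84.5 = 321.1 → 3.2 × 10² kg (2 s.f., last digit at the 10^1 place).
591.5 × 0.164 = 97.006 → 97.0 kg (3 s.f., last digit at the 10^-1 place).
Difference: 224.094 kg; keep the coarser place, 10^1.
Result: 2.2 × 10² kg.

2.2 × 10² kg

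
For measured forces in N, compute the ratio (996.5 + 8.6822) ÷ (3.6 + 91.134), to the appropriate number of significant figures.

10.6

996.5 + 8.6822 = 1005.1822, limited to 1 d.p. → 5 s.f.; 3.6 + 91.134 = 94.734, limited to 1 d.p. → 3 s.f.
Carrying full precision, 1005.1822 ÷ 94.734 = 10.6105748728…; keep min(5, 3) = 3 s.f.
Rounded to 3 significant figures: 10.6.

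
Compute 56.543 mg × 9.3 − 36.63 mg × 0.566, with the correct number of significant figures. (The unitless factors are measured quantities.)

56.543 × 9.3 = 525.8499 → 5.3 × 10² mg (2 s.f., last digit at the 10^1 place).
36.63 × 0.566 = 20.73258 → 20.7 mg (3 s.f., last digit at the 10^-1 place).
Difference: 505.11732 mg; keep the coarser place, 10^1.
Result: 5.1 × 10² mg.

5.1 × 10² mg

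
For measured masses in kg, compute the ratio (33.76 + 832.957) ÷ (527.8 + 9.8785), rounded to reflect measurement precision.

1.612

33.76 + 832.957 = 866.717, limited to 2 d.p. → 5 s.f.; 527.8 + 9.8785 = 537.6785, limited to 1 d.p. → 4 s.f.
Carrying full precision, 866.717 ÷ 537.6785 = 1.61196142304…; keep min(5, 4) = 4 s.f.
Rounded to 4 significant figures: 1.612.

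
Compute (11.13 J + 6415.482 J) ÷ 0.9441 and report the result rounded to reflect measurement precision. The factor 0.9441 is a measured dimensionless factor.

11.13 J + 6415.482 J = 6426.612 J; the sum is limited to 2 decimal places (6 s.f.).
Carrying full precision, 6426.612 ÷ 0.9441 = 6807.13060057… J; 0.9441 has 4 s.f., so the result keeps min(6, 4) = 4 s.f.
Rounded to 4 significant figures: 6807 J.

6807 J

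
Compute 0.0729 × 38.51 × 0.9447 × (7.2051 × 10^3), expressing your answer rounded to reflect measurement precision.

1.91 × 10^4

0.0729 × 38.51 × 0.9447 × (7.2051 × 10^3) = 19108.8686452…
Multiplication/division keeps the fewest significant figures: 0.0729 → 3 s.f., 38.51 → 4 s.f., 0.9447 → 4 s.f., 7.2051 × 10^3 → 5 s.f.; limit is 3.
Rounded to 3 significant figures: 1.91 × 10^4.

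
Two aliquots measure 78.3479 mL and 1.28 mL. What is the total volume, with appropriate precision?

78.3479 mL + 1.28 mL = 79.6279 mL.
Addition/subtraction keeps the fewest decimal places: 78.3479 → 4 decimal places, 1.28 → 2 decimal places; limit is 2.
Rounded to 2 decimal places: 79.63 mL.

79.63 mL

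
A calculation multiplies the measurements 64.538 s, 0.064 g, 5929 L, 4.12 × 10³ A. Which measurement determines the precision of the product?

0.064 g

64.538 s → 5 s.f.; 0.064 g → 2 s.f.; 5929 L → 4 s.f.; 4.12 × 10³ A → 3 s.f.
The fewest is 2 significant figures, from 0.064 g.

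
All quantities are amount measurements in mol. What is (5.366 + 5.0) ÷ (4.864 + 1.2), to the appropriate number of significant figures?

1.7

5.366 + 5.0 = 10.366, limited to 1 d.p. → 3 s.f.; 4.864 + 1.2 = 6.064, limited to 1 d.p. → 2 s.f.
Carrying full precision, 10.366 ÷ 6.064 = 1.70943271768…; keep min(3, 2) = 2 s.f.
Rounded to 2 significant figures: 1.7.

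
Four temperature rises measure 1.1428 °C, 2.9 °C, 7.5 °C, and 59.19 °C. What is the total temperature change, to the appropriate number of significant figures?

70.7 °C

1.1428 °C + 2.9 °C + 7.5 °C + 59.19 °C = 70.7328 °C.
Addition/subtraction keeps the fewest decimal places: 1.1428 → 4 decimal places, 2.9 → 1 decimal place, 7.5 → 1 decimal place, 59.19 → 2 decimal places; limit is 1.
Rounded to 1 decimal place: 70.7 °C.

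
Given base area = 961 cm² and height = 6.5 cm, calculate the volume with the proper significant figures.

6.2 × 10³ cm³

volume = 961 cm² × 6.5 cm = 6246.5 cm³.
961 has 3 significant figures; 6.5 has 2.
Division/multiplication keeps the fewest: 2 significant figures.
Rounded: 6.2 × 10³ cm³.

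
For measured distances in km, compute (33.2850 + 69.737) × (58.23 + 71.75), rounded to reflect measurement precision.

33.2850 + 69.737 = 103.0220, limited to 3 d.p. → 6 s.f.; 58.23 + 71.75 = 129.98, limited to 2 d.p. → 5 s.f.
Carrying full precision, 103.0220 × 129.98 = 13390.79956; keep min(6, 5) = 5 s.f.
Rounded to 5 significant figures: 1.3391 × 10⁴ km².

1.3391 × 10⁴ km²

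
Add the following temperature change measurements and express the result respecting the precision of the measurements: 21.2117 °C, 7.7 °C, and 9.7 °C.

38.6 °C

21.2117 °C + 7.7 °C + 9.7 °C = 38.6117 °C.
Addition/subtraction keeps the fewest decimal places: 21.2117 → 4 decimal places, 7.7 → 1 decimal place, 9.7 → 1 decimal place; limit is 1.
Rounded to 1 decimal place: 38.6 °C.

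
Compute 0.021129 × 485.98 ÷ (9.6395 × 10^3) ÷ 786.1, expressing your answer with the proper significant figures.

0.021129 × 485.98 ÷ (9.6395 × 10^3) ÷ 786.1 = 0.00000135508031327…
Multiplication/division keeps the fewest significant figures: 0.021129 → 5 s.f., 485.98 → 5 s.f., 9.6395 × 10^3 → 5 s.f., 786.1 → 4 s.f.; limit is 4.
Rounded to 4 significant figures: 1.355 × 10^-6.

1.355 × 10^-6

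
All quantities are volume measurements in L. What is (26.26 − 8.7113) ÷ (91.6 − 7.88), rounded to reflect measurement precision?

26.26 − 8.7113 = 17.5487, limited to 2 d.p. → 4 s.f.; 91.6 − 7.88 = 83.72, limited to 1 d.p. → 3 s.f.
Carrying full precision, 17.5487 ÷ 83.72 = 0.209611801242…; keep min(4, 3) = 3 s.f.
Rounded to 3 significant figures: 0.210.

0.210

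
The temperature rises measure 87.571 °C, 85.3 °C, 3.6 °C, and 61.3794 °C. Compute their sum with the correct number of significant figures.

87.571 °C + 85.3 °C + 3.6 °C + 61.3794 °C = 237.8504 °C.
Addition/subtraction keeps the fewest decimal places: 87.571 → 3 decimal places, 85.3 → 1 decimal place, 3.6 → 1 decimal place, 61.3794 → 4 decimal places; limit is 1.
Rounded to 1 decimal place: 237.9 °C.

237.9 °C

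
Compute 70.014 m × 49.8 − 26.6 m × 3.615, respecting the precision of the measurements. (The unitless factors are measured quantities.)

3.39 × 10^3 m

70.014 × 49.8 = 3486.6972 → 3.49 × 10^3 m (3 s.f., last digit at the 10^1 place).
26.6 × 3.615 = 96.159 → 96.2 m (3 s.f., last digit at the 10^-1 place).
Difference: 3390.5382 m; keep the coarser place, 10^1.
Result: 3.39 × 10^3 m.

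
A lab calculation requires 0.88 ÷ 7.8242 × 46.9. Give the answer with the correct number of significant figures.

0.88 ÷ 7.8242 × 46.9 = 5.27491628537…
Multiplication/division keeps the fewest significant figures: 0.88 → 2 s.f., 7.8242 → 5 s.f., 46.9 → 3 s.f.; limit is 2.
Rounded to 2 significant figures: 5.3.

5.3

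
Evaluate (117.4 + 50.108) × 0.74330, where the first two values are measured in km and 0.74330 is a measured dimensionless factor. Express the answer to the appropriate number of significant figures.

117.4 km + 50.108 km = 167.508 km; the sum is limited to 1 decimal place (4 s.f.).
Carrying full precision, 167.508 × 0.74330 = 124.5086964 km; 0.74330 has 5 s.f., so the result keeps min(4, 5) = 4 s.f.
Rounded to 4 significant figures: 124.5 km.

124.5 km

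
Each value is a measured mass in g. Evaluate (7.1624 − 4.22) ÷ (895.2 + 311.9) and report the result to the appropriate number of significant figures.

7.1624 − 4.22 = 2.9424, limited to 2 d.p. → 3 s.f.; 895.2 + 311.9 = 1207.1, limited to 1 d.p. → 5 s.f.
Carrying full precision, 2.9424 ÷ 1207.1 = 0.00243757766548…; keep min(3, 5) = 3 s.f.
Rounded to 3 significant figures: 0.00244.

0.00244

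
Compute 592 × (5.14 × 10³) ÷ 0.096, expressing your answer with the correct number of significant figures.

3.2 × 10⁷

592 × (5.14 × 10³) ÷ 0.096 = 31696666.6667…
Multiplication/division keeps the fewest significant figures: 592 → 3 s.f., 5.14 × 10³ → 3 s.f., 0.096 → 2 s.f.; limit is 2.
Rounded to 2 significant figures: 3.2 × 10⁷.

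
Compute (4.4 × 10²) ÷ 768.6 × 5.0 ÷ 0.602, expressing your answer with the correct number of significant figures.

4.8

(4.4 × 10²) ÷ 768.6 × 5.0 ÷ 0.602 = 4.75472944293…
Multiplication/division keeps the fewest significant figures: 4.4 × 10² → 2 s.f., 768.6 → 4 s.f., 5.0 → 2 s.f., 0.602 → 3 s.f.; limit is 2.
Rounded to 2 significant figures: 4.8.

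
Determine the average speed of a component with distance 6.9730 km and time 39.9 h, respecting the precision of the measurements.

average speed = 6.9730 km ÷ 39.9 h = 0.174761904762… km/h.
6.9730 has 5 significant figures; 39.9 has 3.
Division/multiplication keeps the fewest: 3 significant figures.
Rounded: 0.175 km/h.

0.175 km/h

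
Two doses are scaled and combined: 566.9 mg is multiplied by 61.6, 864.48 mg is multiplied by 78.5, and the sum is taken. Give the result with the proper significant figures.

1.028 × 10⁵ mg

566.9 × 61.6 = 34921.04 → 3.49 × 10⁴ mg (3 s.f., last digit at the 10^2 place).
864.48 × 78.5 = 67861.68 → 6.79 × 10⁴ mg (3 s.f., last digit at the 10^2 place).
Sum: 102782.72 mg; keep the coarser place, 10^2.
Result: 1.028 × 10⁵ mg.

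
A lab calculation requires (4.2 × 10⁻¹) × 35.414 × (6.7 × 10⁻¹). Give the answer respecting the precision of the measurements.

(4.2 × 10⁻¹) × 35.414 × (6.7 × 10⁻¹) = 9.9654996
Multiplication/division keeps the fewest significant figures: 4.2 × 10⁻¹ → 2 s.f., 35.414 → 5 s.f., 6.7 × 10⁻¹ → 2 s.f.; limit is 2.
Rounded to 2 significant figures: 10.

10.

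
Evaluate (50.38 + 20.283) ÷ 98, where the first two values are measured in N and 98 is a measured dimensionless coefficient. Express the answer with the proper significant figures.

50.38 N + 20.283 N = 70.663 N; the sum is limited to 2 decimal places (4 s.f.).
Carrying full precision, 70.663 ÷ 98 = 0.721051020408… N; 98 has 2 s.f., so the result keeps min(4, 2) = 2 s.f.
Rounded to 2 significant figures: 0.72 N.

0.72 N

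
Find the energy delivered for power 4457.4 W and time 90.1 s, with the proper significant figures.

energy delivered = 4457.4 W × 90.1 s = 401611.74 J.
4457.4 has 5 significant figures; 90.1 has 3.
Division/multiplication keeps the fewest: 3 significant figures.
Rounded: 4.02 × 10^5 J.

4.02 × 10^5 J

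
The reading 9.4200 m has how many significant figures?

5

9.4200: trailing zeros after a decimal point are significant.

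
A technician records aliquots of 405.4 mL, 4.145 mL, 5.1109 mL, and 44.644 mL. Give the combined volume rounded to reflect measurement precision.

459.3 mL

405.4 mL + 4.145 mL + 5.1109 mL + 44.644 mL = 459.2999 mL.
Addition/subtraction keeps the fewest decimal places: 405.4 → 1 decimal place, 4.145 → 3 decimal places, 5.1109 → 4 decimal places, 44.644 → 3 decimal places; limit is 1.
Rounded to 1 decimal place: 459.3 mL.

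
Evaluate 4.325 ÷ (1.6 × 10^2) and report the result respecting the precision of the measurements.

4.325 ÷ (1.6 × 10^2) = 0.02703125
Multiplication/division keeps the fewest significant figures: 4.325 → 4 s.f., 1.6 × 10^2 → 2 s.f.; limit is 2.
Rounded to 2 significant figures: 0.027.

0.027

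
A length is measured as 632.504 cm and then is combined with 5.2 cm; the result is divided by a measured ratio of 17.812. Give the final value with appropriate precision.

35.80 cm

632.504 cm + 5.2 cm = 637.704 cm; the sum is limited to 1 decimal place (4 s.f.).
Carrying full precision, 637.704 ÷ 17.812 = 35.8019312823… cm; 17.812 has 5 s.f., so the result keeps min(4, 5) = 4 s.f.
Rounded to 4 significant figures: 35.80 cm.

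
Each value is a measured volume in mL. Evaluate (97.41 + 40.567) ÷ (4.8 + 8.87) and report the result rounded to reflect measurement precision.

97.41 + 40.567 = 137.977, limited to 2 d.p. → 5 s.f.; 4.8 + 8.87 = 13.67, limited to 1 d.p. → 3 s.f.
Carrying full precision, 137.977 ÷ 13.67 = 10.0934162399…; keep min(5, 3) = 3 s.f.
Rounded to 3 significant figures: 10.1.

10.1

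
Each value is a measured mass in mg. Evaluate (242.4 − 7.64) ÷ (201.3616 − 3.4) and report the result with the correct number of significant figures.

242.4 − 7.64 = 234.76, limited to 1 d.p. → 4 s.f.; 201.3616 − 3.4 = 197.9616, limited to 1 d.p. → 4 s.f.
Carrying full precision, 234.76 ÷ 197.9616 = 1.18588655578…; keep min(4, 4) = 4 s.f.
Rounded to 4 significant figures: 1.186.

1.186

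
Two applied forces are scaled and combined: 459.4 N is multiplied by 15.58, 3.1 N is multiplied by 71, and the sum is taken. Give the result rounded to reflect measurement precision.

459.4 × 15.58 = 7157.452 → 7.157 × 10³ N (4 s.f., last digit at the 10^0 place).
3.1 × 71 = 220.1 → 2.2 × 10² N (2 s.f., last digit at the 10^1 place).
Sum: 7377.552 N; keep the coarser place, 10^1.
Result: 7.38 × 10³ N.

7.38 × 10³ N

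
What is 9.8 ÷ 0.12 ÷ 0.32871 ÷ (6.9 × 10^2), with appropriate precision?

0.36

9.8 ÷ 0.12 ÷ 0.32871 ÷ (6.9 × 10^2) = 0.360066587334…
Multiplication/division keeps the fewest significant figures: 9.8 → 2 s.f., 0.12 → 2 s.f., 0.32871 → 5 s.f., 6.9 × 10^2 → 2 s.f.; limit is 2.
Rounded to 2 significant figures: 0.36.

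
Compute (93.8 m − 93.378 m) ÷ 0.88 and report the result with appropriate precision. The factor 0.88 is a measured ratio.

93.8 m − 93.378 m = 0.422 m; the difference is limited to 1 decimal place (1 s.f.).
Carrying full precision, 0.422 ÷ 0.88 = 0.479545454545… m; 0.88 has 2 s.f., so the result keeps min(1, 2) = 1 s.f.
Rounded to 1 significant figure: 0.5 m.

0.5 m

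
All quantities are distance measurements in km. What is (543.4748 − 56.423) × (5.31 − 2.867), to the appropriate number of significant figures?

1.19 × 10³ km²

543.4748 − 56.423 = 487.0518, limited to 3 d.p. → 6 s.f.; 5.31 − 2.867 = 2.443, limited to 2 d.p. → 3 s.f.
Carrying full precision, 487.0518 × 2.443 = 1189.8675474; keep min(6, 3) = 3 s.f.
Rounded to 3 significant figures: 1.19 × 10³ km².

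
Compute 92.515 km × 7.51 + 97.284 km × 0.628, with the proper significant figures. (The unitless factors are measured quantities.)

7.56 × 10^2 km

92.515 × 7.51 = 694.78765 → 695 km (3 s.f., last digit at the 10^0 place).
97.284 × 0.628 = 61.094352 → 61.1 km (3 s.f., last digit at the 10^-1 place).
Sum: 755.882002 km; keep the coarser place, 10^0.
Result: 7.56 × 10^2 km.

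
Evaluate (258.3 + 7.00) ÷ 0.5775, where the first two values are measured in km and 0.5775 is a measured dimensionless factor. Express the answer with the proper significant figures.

258.3 km + 7.00 km = 265.30 km; the sum is limited to 1 decimal place (4 s.f.).
Carrying full precision, 265.30 ÷ 0.5775 = 459.393939394… km; 0.5775 has 4 s.f., so the result keeps min(4, 4) = 4 s.f.
Rounded to 4 significant figures: 459.4 km.

459.4 km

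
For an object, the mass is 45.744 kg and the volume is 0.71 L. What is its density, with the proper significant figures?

64 kg/L

density = 45.744 kg ÷ 0.71 L = 64.4281690141… kg/L.
45.744 has 5 significant figures; 0.71 has 2.
Division/multiplication keeps the fewest: 2 significant figures.
Rounded: 64 kg/L.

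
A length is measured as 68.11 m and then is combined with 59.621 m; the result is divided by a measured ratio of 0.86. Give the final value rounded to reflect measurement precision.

1.5 × 10^2 m

68.11 m + 59.621 m = 127.731 m; the sum is limited to 2 decimal places (5 s.f.).
Carrying full precision, 127.731 ÷ 0.86 = 148.524418605… m; 0.86 has 2 s.f., so the result keeps min(5, 2) = 2 s.f.
Rounded to 2 significant figures: 1.5 × 10^2 m.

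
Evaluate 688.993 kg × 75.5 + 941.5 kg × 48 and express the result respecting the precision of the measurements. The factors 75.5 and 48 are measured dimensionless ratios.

688.993 × 75.5 = 52018.9715 → 5.20 × 10⁴ kg (3 s.f., last digit at the 10^2 place).
941.5 × 48 = 45192 → 4.5 × 10⁴ kg (2 s.f., last digit at the 10^3 place).
Sum: 97210.9715 kg; keep the coarser place, 10^3.
Result: 9.7 × 10⁴ kg.

9.7 × 10⁴ kg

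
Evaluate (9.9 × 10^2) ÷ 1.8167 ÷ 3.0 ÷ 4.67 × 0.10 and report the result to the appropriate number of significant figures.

3.9

(9.9 × 10^2) ÷ 1.8167 ÷ 3.0 ÷ 4.67 × 0.10 = 3.88967972495…
Multiplication/division keeps the fewest significant figures: 9.9 × 10^2 → 2 s.f., 1.8167 → 5 s.f., 3.0 → 2 s.f., 4.67 → 3 s.f., 0.10 → 2 s.f.; limit is 2.
Rounded to 2 significant figures: 3.9.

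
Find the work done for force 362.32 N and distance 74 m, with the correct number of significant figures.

2.7 × 10^4 J

work done = 362.32 N × 74 m = 26811.68 J.
362.32 has 5 significant figures; 74 has 2.
Division/multiplication keeps the fewest: 2 significant figures.
Rounded: 2.7 × 10^4 J.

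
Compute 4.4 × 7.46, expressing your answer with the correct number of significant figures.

33

4.4 × 7.46 = 32.824
Multiplication/division keeps the fewest significant figures: 4.4 → 2 s.f., 7.46 → 3 s.f.; limit is 2.
Rounded to 2 significant figures: 33.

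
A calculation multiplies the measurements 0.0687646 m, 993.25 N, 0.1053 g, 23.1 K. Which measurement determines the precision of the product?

0.0687646 m → 6 s.f.; 993.25 N → 5 s.f.; 0.1053 g → 4 s.f.; 23.1 K → 3 s.f.
The fewest is 3 significant figures, from 23.1 K.

23.1 K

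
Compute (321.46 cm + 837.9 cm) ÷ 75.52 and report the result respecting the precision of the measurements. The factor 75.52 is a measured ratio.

321.46 cm + 837.9 cm = 1159.36 cm; the sum is limited to 1 decimal place (5 s.f.).
Carrying full precision, 1159.36 ÷ 75.52 = 15.3516949153… cm; 75.52 has 4 s.f., so the result keeps min(5, 4) = 4 s.f.
Rounded to 4 significant figures: 15.35 cm.

15.35 cm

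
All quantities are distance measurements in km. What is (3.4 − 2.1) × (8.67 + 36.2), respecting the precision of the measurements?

3.4 − 2.1 = 1.3, limited to 1 d.p. → 2 s.f.; 8.67 + 36.2 = 44.87, limited to 1 d.p. → 3 s.f.
Carrying full precision, 1.3 × 44.87 = 58.331; keep min(2, 3) = 2 s.f.
Rounded to 2 significant figures: 58 km².

58 km²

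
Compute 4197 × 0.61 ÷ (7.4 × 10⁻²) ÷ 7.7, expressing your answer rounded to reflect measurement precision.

4197 × 0.61 ÷ (7.4 × 10⁻²) ÷ 7.7 = 4493.1028431…
Multiplication/division keeps the fewest significant figures: 4197 → 4 s.f., 0.61 → 2 s.f., 7.4 × 10⁻² → 2 s.f., 7.7 → 2 s.f.; limit is 2.
Rounded to 2 significant figures: 4.5 × 10³.

4.5 × 10³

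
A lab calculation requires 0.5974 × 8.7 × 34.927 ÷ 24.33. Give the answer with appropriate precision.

7.5

0.5974 × 8.7 × 34.927 ÷ 24.33 = 7.46111349199…
Multiplication/division keeps the fewest significant figures: 0.5974 → 4 s.f., 8.7 → 2 s.f., 34.927 → 5 s.f., 24.33 → 4 s.f.; limit is 2.
Rounded to 2 significant figures: 7.5.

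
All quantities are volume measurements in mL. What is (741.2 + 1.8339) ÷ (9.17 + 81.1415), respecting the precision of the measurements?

8.227

741.2 + 1.8339 = 743.0339, limited to 1 d.p. → 4 s.f.; 9.17 + 81.1415 = 90.3115, limited to 2 d.p. → 4 s.f.
Carrying full precision, 743.0339 ÷ 90.3115 = 8.22745608256…; keep min(4, 4) = 4 s.f.
Rounded to 4 significant figures: 8.227.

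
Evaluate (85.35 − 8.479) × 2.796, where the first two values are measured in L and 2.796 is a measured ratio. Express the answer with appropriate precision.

85.35 L − 8.479 L = 76.871 L; the difference is limited to 2 decimal places (4 s.f.).
Carrying full precision, 76.871 × 2.796 = 214.931316 L; 2.796 has 4 s.f., so the result keeps min(4, 4) = 4 s.f.
Rounded to 4 significant figures: 214.9 L.

214.9 L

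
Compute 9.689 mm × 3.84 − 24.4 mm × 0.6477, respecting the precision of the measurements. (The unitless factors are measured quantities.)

9.689 × 3.84 = 37.20576 → 37.2 mm (3 s.f., last digit at the 10^-1 place).
24.4 × 0.6477 = 15.80388 → 15.8 mm (3 s.f., last digit at the 10^-1 place).
Difference: 21.40188 mm; keep the coarser place, 10^-1.
Result: 21.4 mm.

21.4 mm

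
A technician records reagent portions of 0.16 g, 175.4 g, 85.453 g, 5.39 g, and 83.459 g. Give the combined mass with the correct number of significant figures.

0.16 g + 175.4 g + 85.453 g + 5.39 g + 83.459 g = 349.862 g.
Addition/subtraction keeps the fewest decimal places: 0.16 → 2 decimal places, 175.4 → 1 decimal place, 85.453 → 3 decimal places, 5.39 → 2 decimal places, 83.459 → 3 decimal places; limit is 1.
Rounded to 1 decimal place: 349.9 g.

349.9 g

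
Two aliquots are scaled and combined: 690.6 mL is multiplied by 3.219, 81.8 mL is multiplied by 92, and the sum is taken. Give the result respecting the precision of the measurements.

690.6 × 3.219 = 2223.0414 → 2223 mL (4 s.f., last digit at the 10^0 place).
81.8 × 92 = 7525.6 → 7.5 × 10³ mL (2 s.f., last digit at the 10^2 place).
Sum: 9748.6414 mL; keep the coarser place, 10^2.
Result: 9.7 × 10³ mL.

9.7 × 10³ mL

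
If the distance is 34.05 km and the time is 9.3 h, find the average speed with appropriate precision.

average speed = 34.05 km ÷ 9.3 h = 3.66129032258… km/h.
34.05 has 4 significant figures; 9.3 has 2.
Division/multiplication keeps the fewest: 2 significant figures.
Rounded: 3.7 km/h.

3.7 km/h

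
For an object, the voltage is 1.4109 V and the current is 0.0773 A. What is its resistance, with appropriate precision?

resistance = 1.4109 V ÷ 0.0773 A = 18.2522639069… Ω.
1.4109 has 5 significant figures; 0.0773 has 3.
Division/multiplication keeps the fewest: 3 significant figures.
Rounded: 18.3 Ω.

18.3 Ω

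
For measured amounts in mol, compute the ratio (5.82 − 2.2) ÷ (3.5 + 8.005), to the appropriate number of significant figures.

0.31

5.82 − 2.2 = 3.62, limited to 1 d.p. → 2 s.f.; 3.5 + 8.005 = 11.505, limited to 1 d.p. → 3 s.f.
Carrying full precision, 3.62 ÷ 11.505 = 0.314645806171…; keep min(2, 3) = 2 s.f.
Rounded to 2 significant figures: 0.31.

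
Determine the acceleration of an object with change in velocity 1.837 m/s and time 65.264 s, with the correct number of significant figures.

acceleration = 1.837 m/s ÷ 65.264 s = 0.0281472174553… m/s².
1.837 has 4 significant figures; 65.264 has 5.
Division/multiplication keeps the fewest: 4 significant figures.
Rounded: 0.02815 m/s².

0.02815 m/s²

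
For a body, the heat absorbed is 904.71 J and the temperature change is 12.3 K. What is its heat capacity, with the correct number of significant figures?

heat capacity = 904.71 J ÷ 12.3 K = 73.5536585366… J/K.
904.71 has 5 significant figures; 12.3 has 3.
Division/multiplication keeps the fewest: 3 significant figures.
Rounded: 73.6 J/K.

73.6 J/K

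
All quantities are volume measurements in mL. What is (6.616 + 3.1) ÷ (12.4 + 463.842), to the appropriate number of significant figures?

0.020

6.616 + 3.1 = 9.716, limited to 1 d.p. → 2 s.f.; 12.4 + 463.842 = 476.242, limited to 1 d.p. → 4 s.f.
Carrying full precision, 9.716 ÷ 476.242 = 0.0204013925693…; keep min(2, 4) = 2 s.f.
Rounded to 2 significant figures: 0.020.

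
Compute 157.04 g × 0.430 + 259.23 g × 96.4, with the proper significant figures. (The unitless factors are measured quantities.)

2.51 × 10^4 g

157.04 × 0.430 = 67.5272 → 67.5 g (3 s.f., last digit at the 10^-1 place).
259.23 × 96.4 = 24989.772 → 2.50 × 10^4 g (3 s.f., last digit at the 10^2 place).
Sum: 25057.2992 g; keep the coarser place, 10^2.
Result: 2.51 × 10^4 g.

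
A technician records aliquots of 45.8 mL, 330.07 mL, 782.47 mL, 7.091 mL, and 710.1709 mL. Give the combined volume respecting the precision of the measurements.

45.8 mL + 330.07 mL + 782.47 mL + 7.091 mL + 710.1709 mL = 1875.6019 mL.
Addition/subtraction keeps the fewest decimal places: 45.8 → 1 decimal place, 330.07 → 2 decimal places, 782.47 → 2 decimal places, 7.091 → 3 decimal places, 710.1709 → 4 decimal places; limit is 1.
Rounded to 1 decimal place: 1875.6 mL.

1875.6 mL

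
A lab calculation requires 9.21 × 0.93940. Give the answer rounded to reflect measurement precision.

8.65

9.21 × 0.93940 = 8.651874
Multiplication/division keeps the fewest significant figures: 9.21 → 3 s.f., 0.93940 → 5 s.f.; limit is 3.
Rounded to 3 significant figures: 8.65.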